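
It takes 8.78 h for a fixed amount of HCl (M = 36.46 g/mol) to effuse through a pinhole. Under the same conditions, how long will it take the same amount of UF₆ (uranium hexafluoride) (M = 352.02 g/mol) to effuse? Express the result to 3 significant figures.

By Graham's law, t_UF₆/t_HCl = √(M_UF₆/M_HCl) = √(352.02/36.46) = √9.655 = 3.107.
So the time for UF₆ is 8.78 × 3.107 = 27.3 h.

27.3 h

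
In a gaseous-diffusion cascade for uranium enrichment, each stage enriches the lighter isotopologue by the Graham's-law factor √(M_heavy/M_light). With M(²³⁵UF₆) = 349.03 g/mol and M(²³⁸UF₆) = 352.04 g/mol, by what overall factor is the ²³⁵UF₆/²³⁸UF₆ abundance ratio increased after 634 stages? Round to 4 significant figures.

15.21

After 634 stages the ratio has grown by (√(352.04/349.03))^634 = (352.04/349.03)^(634/2).
= 1.00862^317 = 15.21.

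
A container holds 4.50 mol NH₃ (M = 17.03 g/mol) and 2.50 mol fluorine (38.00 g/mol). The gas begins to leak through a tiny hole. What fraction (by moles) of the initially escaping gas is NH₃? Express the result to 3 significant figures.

Rate_i ∝ x_i/√M_i (Graham's law weighted by mole fraction), so the effusate composition follows n_i/√M_i.
x_NH₃(eff) = (n_NH₃/√M_NH₃) / (n_NH₃/√M_NH₃ + n_F₂/√M_F₂)
= (4.50/√17.03) / (4.50/√17.03 + 2.50/√38.00) = 1.090/(1.090 + 0.4056) = 0.729.

0.729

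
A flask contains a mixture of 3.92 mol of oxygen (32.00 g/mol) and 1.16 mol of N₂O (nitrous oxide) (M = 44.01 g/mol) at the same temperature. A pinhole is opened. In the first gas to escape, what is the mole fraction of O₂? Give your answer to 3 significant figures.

0.799

Effusion rate of each component ∝ n_i/√M_i (partial pressure × 1/√M).
So x_O₂ in the escaping gas = (n_O₂/√M_O₂) / Σ(n_i/√M_i)
= (3.92/√32.00) / (3.92/√32.00 + 1.16/√44.01) = 0.6930/(0.6930 + 0.1749) = 0.799.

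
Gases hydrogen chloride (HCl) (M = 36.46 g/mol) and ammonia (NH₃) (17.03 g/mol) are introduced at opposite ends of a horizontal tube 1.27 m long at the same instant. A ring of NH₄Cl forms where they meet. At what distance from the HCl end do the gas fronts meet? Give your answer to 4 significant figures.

0.5156 m

Graham's law gives d_HCl/d_NH₃ = rate_HCl/rate_NH₃ = √(M_NH₃/M_HCl) = √(17.03/36.46) = 0.6834.
With d_HCl + d_NH₃ = 1.27 m, d_NH₃ = 1.27/(1 + 0.6834) = 0.7544 m.
d_HCl = 1.27 − 0.7544 = 0.5156 m.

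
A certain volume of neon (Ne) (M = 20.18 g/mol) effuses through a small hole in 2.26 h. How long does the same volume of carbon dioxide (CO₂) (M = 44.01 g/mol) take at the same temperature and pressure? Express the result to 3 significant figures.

3.34 h

From Graham's law, t_CO₂/t_Ne = √(M_CO₂/M_Ne) = √(44.01/20.18) = √2.181 = 1.477.
So the time for CO₂ is 2.26 × 1.477 = 3.34 h.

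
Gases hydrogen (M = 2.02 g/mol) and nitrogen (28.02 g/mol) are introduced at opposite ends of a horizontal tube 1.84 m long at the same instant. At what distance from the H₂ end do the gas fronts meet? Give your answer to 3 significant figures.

The fronts meet when d_H₂ + d_N₂ = L with d_H₂/d_N₂ = √(M_N₂/M_H₂) (Graham's law). Here √(M_N₂/M_H₂) = √(28.02/2.02) = 3.724.
With d_H₂ + d_N₂ = 1.84 m, d_N₂ = 1.84/(1 + 3.724) = 0.3895 m.
d_H₂ = 1.84 − 0.3895 = 1.45 m.

1.45 m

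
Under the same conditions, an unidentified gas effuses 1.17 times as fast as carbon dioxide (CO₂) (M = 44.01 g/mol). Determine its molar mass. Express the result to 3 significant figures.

Using Graham's law: rate_X/rate_CO₂ = √(M_CO₂/M_X).
1.17 = √(44.01/M_X)
M_X = 44.01 / 1.17² = 44.01 / 1.369 = 32.1 g/mol

32.1 g/mol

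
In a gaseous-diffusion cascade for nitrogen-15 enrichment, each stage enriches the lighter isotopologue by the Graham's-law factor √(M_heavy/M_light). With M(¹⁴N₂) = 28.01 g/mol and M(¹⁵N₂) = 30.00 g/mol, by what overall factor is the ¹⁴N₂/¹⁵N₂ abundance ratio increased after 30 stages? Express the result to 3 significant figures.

Overall factor = α^30 with α = √(30.00/28.01), i.e. (30.00/28.01)^(30/2).
= 1.07105^15 = 2.80.

2.80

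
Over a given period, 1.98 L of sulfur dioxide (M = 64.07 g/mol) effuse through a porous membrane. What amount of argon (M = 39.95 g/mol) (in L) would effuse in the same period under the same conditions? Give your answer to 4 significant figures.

From Graham's law, rate_Ar/rate_SO₂ = √(M_SO₂/M_Ar) = √(64.07/39.95) = √1.604 = 1.266.
So the volume for Ar is 1.98 × 1.266 = 2.507 L.

2.507 L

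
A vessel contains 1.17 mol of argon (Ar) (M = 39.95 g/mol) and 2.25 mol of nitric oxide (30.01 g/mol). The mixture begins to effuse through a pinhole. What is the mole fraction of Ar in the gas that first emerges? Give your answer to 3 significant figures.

0.311

Each component's effusion rate ∝ (its partial pressure)·(1/√M) ∝ n_i/√M_i.
Mole fraction of Ar in the effusate = (n_Ar/√M_Ar) / (n_Ar/√M_Ar + n_NO/√M_NO)
= (1.17/√39.95) / (1.17/√39.95 + 2.25/√30.01) = 0.1851/(0.1851 + 0.4107) = 0.311.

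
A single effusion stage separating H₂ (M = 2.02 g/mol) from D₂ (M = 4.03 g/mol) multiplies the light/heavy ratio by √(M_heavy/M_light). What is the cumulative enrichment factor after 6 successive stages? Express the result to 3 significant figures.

The single-stage factor is √(M_heavy/M_light), so 6 stages give [√(4.03/2.02)]^6 = (4.03/2.02)^(6/2).
= 1.99505^3 = 7.94.

7.94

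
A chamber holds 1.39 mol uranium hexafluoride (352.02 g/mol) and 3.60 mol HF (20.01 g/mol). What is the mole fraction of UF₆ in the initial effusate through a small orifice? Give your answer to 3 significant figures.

0.0843

Each component's effusion rate ∝ (its partial pressure)·(1/√M) ∝ n_i/√M_i.
So x_UF₆ in the escaping gas = (n_UF₆/√M_UF₆) / Σ(n_i/√M_i)
= (1.39/√352.02) / (1.39/√352.02 + 3.60/√20.01) = 0.07409/(0.07409 + 0.8048) = 0.0843.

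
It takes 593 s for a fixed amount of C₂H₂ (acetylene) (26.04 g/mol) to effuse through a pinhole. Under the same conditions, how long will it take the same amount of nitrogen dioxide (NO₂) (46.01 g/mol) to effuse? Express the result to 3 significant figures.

Using Graham's law: t_NO₂/t_C₂H₂ = √(M_NO₂/M_C₂H₂) = √(46.01/26.04) = √1.767 = 1.329.
So the time for NO₂ is 593 × 1.329 = 788 s.

788 s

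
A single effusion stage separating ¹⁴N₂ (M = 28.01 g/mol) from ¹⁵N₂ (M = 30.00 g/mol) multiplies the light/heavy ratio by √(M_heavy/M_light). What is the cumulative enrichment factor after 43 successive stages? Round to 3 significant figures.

4.37

After 43 stages the ratio has grown by (√(30.00/28.01))^43 = (30.00/28.01)^(43/2).
= 1.07105^(43/2) = 4.37.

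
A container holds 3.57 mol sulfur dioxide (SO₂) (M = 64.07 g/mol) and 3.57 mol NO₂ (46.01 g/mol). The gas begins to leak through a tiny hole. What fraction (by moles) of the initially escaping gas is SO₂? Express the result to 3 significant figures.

0.459

Each component's effusion rate ∝ (its partial pressure)·(1/√M) ∝ n_i/√M_i.
x_SO₂(eff) = (n_SO₂/√M_SO₂) / (n_SO₂/√M_SO₂ + n_NO₂/√M_NO₂)
= (3.57/√64.07) / (3.57/√64.07 + 3.57/√46.01) = 0.4460/(0.4460 + 0.5263) = 0.459.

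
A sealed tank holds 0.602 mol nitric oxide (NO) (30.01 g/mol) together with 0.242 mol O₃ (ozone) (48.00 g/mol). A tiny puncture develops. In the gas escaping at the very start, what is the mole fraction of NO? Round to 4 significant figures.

0.7588

Effusion rate of each component ∝ n_i/√M_i (partial pressure × 1/√M).
So x_NO in the escaping gas = (n_NO/√M_NO) / Σ(n_i/√M_i)
= (0.602/√30.01) / (0.602/√30.01 + 0.242/√48.00) = 0.1099/(0.1099 + 0.03493) = 0.7588.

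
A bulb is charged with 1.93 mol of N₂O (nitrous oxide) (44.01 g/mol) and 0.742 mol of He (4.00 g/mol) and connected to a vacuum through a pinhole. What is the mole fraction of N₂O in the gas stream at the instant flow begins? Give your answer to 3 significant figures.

0.440

Rate_i ∝ x_i/√M_i (Graham's law weighted by mole fraction), so the effusate composition follows n_i/√M_i.
Mole fraction of N₂O in the effusate = (n_N₂O/√M_N₂O) / (n_N₂O/√M_N₂O + n_He/√M_He)
= (1.93/√44.01) / (1.93/√44.01 + 0.742/√4.00) = 0.2909/(0.2909 + 0.3710) = 0.440.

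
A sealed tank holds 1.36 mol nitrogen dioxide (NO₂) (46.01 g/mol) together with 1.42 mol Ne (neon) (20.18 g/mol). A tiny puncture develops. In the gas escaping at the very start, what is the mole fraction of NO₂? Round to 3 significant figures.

0.388

The effusion rate of species i is ∝ p_i/√M_i ∝ n_i/√M_i.
Mole fraction of NO₂ in the effusate = (n_NO₂/√M_NO₂) / (n_NO₂/√M_NO₂ + n_Ne/√M_Ne)
= (1.36/√46.01) / (1.36/√46.01 + 1.42/√20.18) = 0.2005/(0.2005 + 0.3161) = 0.388.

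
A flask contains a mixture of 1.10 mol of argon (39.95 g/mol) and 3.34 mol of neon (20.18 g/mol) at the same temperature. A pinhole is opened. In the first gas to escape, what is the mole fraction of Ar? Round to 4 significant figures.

Each component's effusion rate ∝ (its partial pressure)·(1/√M) ∝ n_i/√M_i.
x_Ar(eff) = (n_Ar/√M_Ar) / (n_Ar/√M_Ar + n_Ne/√M_Ne)
= (1.10/√39.95) / (1.10/√39.95 + 3.34/√20.18) = 0.1740/(0.1740 + 0.7435) = 0.1897.

0.1897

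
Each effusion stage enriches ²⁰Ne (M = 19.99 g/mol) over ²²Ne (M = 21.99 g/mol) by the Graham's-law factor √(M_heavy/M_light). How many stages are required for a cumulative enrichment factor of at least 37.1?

76

With α = √(21.99/19.99) per stage, ln α = ½ ln(1.10005) = 0.04768.
Need α^N ≥ 37.1 ⇒ N ≥ ln(37.1) / ln α = 3.614 / 0.04768 = 75.79.
Rounding up, N = 76 stages.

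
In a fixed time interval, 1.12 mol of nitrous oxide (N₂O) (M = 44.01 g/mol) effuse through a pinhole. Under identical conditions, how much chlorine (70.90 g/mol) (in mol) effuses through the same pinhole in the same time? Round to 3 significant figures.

By Graham's law, rate_Cl₂/rate_N₂O = √(M_N₂O/M_Cl₂) = √(44.01/70.90) = √0.6207 = 0.7879.
So the amount for Cl₂ is 1.12 × 0.7879 = 0.882 mol.

0.882 mol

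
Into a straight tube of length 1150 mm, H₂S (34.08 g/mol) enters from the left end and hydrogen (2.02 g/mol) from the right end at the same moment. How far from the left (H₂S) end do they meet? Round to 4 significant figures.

225.2 mm

The fronts meet when d_H₂S + d_H₂ = L with d_H₂S/d_H₂ = √(M_H₂/M_H₂S) (Graham's law). Here √(M_H₂/M_H₂S) = √(2.02/34.08) = 0.2435.
With d_H₂S + d_H₂ = 1150 mm, d_H₂ = 1150/(1 + 0.2435) = 924.8 mm.
d_H₂S = 1150 − 924.8 = 225.2 mm.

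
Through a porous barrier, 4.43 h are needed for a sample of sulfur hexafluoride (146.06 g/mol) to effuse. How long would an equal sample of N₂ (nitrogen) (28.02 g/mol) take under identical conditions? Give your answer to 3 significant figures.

From Graham's law, t_N₂/t_SF₆ = √(M_N₂/M_SF₆) = √(28.02/146.06) = √0.1918 = 0.4380.
So the time for N₂ is 4.43 × 0.4380 = 1.94 h.

1.94 h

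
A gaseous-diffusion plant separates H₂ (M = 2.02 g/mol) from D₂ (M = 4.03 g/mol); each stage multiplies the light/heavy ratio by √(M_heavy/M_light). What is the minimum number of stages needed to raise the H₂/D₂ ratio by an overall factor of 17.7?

9

Per stage α = (4.03/2.02)^(1/2) = 1.99505^0.5, giving ln α = 0.3453.
Need α^N ≥ 17.7 ⇒ N ≥ ln(17.7) / ln α = 2.874 / 0.3453 = 8.32.
Rounding up, N = 9 stages.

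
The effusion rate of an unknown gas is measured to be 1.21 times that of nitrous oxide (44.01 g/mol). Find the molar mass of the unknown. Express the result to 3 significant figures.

Graham's law gives rate_X/rate_N₂O = √(M_N₂O/M_X).
1.21 = √(44.01/M_X)
M_X = 44.01 / 1.21² = 44.01 / 1.464 = 30.1 g/mol

30.1 g/mol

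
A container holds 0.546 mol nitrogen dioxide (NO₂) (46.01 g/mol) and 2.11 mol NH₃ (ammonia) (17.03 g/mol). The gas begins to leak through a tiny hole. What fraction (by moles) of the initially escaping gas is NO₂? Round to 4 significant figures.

Rate_i ∝ x_i/√M_i (Graham's law weighted by mole fraction), so the effusate composition follows n_i/√M_i.
x_NO₂(eff) = (n_NO₂/√M_NO₂) / (n_NO₂/√M_NO₂ + n_NH₃/√M_NH₃)
= (0.546/√46.01) / (0.546/√46.01 + 2.11/√17.03) = 0.08049/(0.08049 + 0.5113) = 0.1360.

0.1360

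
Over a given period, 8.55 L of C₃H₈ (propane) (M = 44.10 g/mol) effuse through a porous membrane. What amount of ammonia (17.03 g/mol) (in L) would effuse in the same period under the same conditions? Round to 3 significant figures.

13.8 L

Graham's law gives rate_NH₃/rate_C₃H₈ = √(M_C₃H₈/M_NH₃) = √(44.10/17.03) = √2.590 = 1.609.
So the volume for NH₃ is 8.55 × 1.609 = 13.8 L.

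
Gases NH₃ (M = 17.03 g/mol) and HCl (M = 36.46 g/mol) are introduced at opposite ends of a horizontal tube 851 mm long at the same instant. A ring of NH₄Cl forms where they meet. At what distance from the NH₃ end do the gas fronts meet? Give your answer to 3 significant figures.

506 mm

Distances travelled in equal time are proportional to diffusion rates, so d_NH₃/d_HCl = √(M_HCl/M_NH₃) = √(36.46/17.03) = 1.463.
With d_NH₃ + d_HCl = 851 mm, d_HCl = 851/(1 + 1.463) = 345.5 mm.
d_NH₃ = 851 − 345.5 = 506 mm.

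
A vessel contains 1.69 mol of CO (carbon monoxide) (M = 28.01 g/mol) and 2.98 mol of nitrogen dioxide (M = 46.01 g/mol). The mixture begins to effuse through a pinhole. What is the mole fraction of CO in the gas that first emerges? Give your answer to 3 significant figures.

Effusion rate of each component ∝ n_i/√M_i (partial pressure × 1/√M).
x_CO(eff) = (n_CO/√M_CO) / (n_CO/√M_CO + n_NO₂/√M_NO₂)
= (1.69/√28.01) / (1.69/√28.01 + 2.98/√46.01) = 0.3193/(0.3193 + 0.4393) = 0.421.

0.421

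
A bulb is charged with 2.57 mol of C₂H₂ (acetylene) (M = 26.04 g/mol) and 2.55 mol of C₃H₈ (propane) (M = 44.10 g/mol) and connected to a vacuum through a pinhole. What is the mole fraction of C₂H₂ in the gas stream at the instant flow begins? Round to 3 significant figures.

0.567

The effusion rate of species i is ∝ p_i/√M_i ∝ n_i/√M_i.
x_C₂H₂(eff) = (n_C₂H₂/√M_C₂H₂) / (n_C₂H₂/√M_C₂H₂ + n_C₃H₈/√M_C₃H₈)
= (2.57/√26.04) / (2.57/√26.04 + 2.55/√44.10) = 0.5036/(0.5036 + 0.3840) = 0.567.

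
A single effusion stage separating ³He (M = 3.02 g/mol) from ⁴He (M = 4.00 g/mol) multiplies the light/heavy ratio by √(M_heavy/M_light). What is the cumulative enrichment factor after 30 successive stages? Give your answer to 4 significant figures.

67.73

The single-stage factor is √(M_heavy/M_light), so 30 stages give [√(4.00/3.02)]^30 = (4.00/3.02)^(30/2).
= 1.32450^15 = 67.73.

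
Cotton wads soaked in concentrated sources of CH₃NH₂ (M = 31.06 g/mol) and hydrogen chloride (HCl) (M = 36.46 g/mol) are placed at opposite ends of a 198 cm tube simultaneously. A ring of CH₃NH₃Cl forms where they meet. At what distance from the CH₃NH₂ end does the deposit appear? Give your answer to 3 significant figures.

103 cm

The fronts meet when d_CH₃NH₂ + d_HCl = L with d_CH₃NH₂/d_HCl = √(M_HCl/M_CH₃NH₂) (Graham's law). Here √(M_HCl/M_CH₃NH₂) = √(36.46/31.06) = 1.083.
With d_CH₃NH₂ + d_HCl = 198 cm, d_HCl = 198/(1 + 1.083) = 95.03 cm.
d_CH₃NH₂ = 198 − 95.03 = 103 cm.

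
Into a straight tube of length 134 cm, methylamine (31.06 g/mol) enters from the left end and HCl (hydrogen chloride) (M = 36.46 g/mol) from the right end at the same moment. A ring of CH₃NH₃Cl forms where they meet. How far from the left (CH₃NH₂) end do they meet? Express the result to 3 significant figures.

69.7 cm

Distances travelled in equal time are proportional to diffusion rates, so d_CH₃NH₂/d_HCl = √(M_HCl/M_CH₃NH₂) = √(36.46/31.06) = 1.083.
With d_CH₃NH₂ + d_HCl = 134 cm, d_HCl = 134/(1 + 1.083) = 64.32 cm.
d_CH₃NH₂ = 134 − 64.32 = 69.7 cm.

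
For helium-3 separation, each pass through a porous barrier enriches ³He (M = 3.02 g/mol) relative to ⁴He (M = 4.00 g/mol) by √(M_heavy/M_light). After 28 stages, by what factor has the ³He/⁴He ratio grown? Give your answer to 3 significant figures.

After 28 stages the ratio has grown by (√(4.00/3.02))^28 = (4.00/3.02)^(28/2).
= 1.32450^14 = 51.1.

51.1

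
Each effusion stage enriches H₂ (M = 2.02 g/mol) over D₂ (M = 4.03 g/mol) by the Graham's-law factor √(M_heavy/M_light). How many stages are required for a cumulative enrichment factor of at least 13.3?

With α = √(4.03/2.02) per stage, ln α = ½ ln(1.99505) = 0.3453.
Need α^N ≥ 13.3 ⇒ N ≥ ln(13.3) / ln α = 2.588 / 0.3453 = 7.49.
Rounding up, N = 8 stages.

8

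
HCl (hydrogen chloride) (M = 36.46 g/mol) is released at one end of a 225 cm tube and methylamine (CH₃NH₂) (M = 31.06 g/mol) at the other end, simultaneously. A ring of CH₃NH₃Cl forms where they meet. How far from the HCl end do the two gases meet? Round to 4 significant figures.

108.0 cm

Distances travelled in equal time are proportional to diffusion rates, so d_HCl/d_CH₃NH₂ = √(M_CH₃NH₂/M_HCl) = √(31.06/36.46) = 0.9230.
With d_HCl + d_CH₃NH₂ = 225 cm, d_CH₃NH₂ = 225/(1 + 0.9230) = 117.0 cm.
d_HCl = 225 − 117.0 = 108.0 cm.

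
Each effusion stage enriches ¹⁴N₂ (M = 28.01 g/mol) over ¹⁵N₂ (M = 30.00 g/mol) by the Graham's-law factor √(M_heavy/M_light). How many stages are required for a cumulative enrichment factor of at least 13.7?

77

With α = √(30.00/28.01) per stage, ln α = ½ ln(1.07105) = 0.03432.
Need α^N ≥ 13.7 ⇒ N ≥ ln(13.7) / ln α = 2.617 / 0.03432 = 76.27.
So at least 77 stages are needed.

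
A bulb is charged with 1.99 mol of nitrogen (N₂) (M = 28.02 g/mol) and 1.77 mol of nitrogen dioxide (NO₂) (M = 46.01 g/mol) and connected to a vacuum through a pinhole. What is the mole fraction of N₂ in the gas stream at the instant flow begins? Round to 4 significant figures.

0.5903

Rate_i ∝ x_i/√M_i (Graham's law weighted by mole fraction), so the effusate composition follows n_i/√M_i.
x_N₂(eff) = (n_N₂/√M_N₂) / (n_N₂/√M_N₂ + n_NO₂/√M_NO₂)
= (1.99/√28.02) / (1.99/√28.02 + 1.77/√46.01) = 0.3759/(0.3759 + 0.2609) = 0.5903.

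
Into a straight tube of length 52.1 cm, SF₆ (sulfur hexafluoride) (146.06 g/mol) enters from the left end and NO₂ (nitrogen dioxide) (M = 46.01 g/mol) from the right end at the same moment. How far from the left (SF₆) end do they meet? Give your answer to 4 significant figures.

18.73 cm

Graham's law gives d_SF₆/d_NO₂ = rate_SF₆/rate_NO₂ = √(M_NO₂/M_SF₆) = √(46.01/146.06) = 0.5613.
With d_SF₆ + d_NO₂ = 52.1 cm, d_NO₂ = 52.1/(1 + 0.5613) = 33.37 cm.
d_SF₆ = 52.1 − 33.37 = 18.73 cm.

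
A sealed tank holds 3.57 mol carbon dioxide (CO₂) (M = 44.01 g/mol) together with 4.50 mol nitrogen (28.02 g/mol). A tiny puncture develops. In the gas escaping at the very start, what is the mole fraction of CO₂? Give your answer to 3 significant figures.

0.388

Effusion rate of each component ∝ n_i/√M_i (partial pressure × 1/√M).
Mole fraction of CO₂ in the effusate = (n_CO₂/√M_CO₂) / (n_CO₂/√M_CO₂ + n_N₂/√M_N₂)
= (3.57/√44.01) / (3.57/√44.01 + 4.50/√28.02) = 0.5381/(0.5381 + 0.8501) = 0.388.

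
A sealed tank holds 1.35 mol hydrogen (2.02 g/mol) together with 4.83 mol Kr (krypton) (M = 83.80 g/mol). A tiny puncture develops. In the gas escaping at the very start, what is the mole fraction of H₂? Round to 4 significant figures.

Each component's effusion rate ∝ (its partial pressure)·(1/√M) ∝ n_i/√M_i.
Mole fraction of H₂ in the effusate = (n_H₂/√M_H₂) / (n_H₂/√M_H₂ + n_Kr/√M_Kr)
= (1.35/√2.02) / (1.35/√2.02 + 4.83/√83.80) = 0.9499/(0.9499 + 0.5276) = 0.6429.

0.6429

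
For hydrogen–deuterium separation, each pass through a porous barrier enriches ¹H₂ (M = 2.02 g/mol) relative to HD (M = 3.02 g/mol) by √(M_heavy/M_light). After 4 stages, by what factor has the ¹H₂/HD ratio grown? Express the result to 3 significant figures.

2.24

Overall factor = α^4 with α = √(3.02/2.02), i.e. (3.02/2.02)^(4/2).
= 1.49505^2 = 2.24.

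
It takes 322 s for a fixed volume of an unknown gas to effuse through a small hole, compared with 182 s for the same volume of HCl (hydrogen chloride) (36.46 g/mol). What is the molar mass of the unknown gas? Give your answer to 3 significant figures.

114 g/mol

Using Graham's law: t_X/t_HCl = √(M_X/M_HCl).
322/182 = 1.769 = √(M_X/36.46)
M_X = 36.46 × 1.769² = 36.46 × 3.130 = 114 g/mol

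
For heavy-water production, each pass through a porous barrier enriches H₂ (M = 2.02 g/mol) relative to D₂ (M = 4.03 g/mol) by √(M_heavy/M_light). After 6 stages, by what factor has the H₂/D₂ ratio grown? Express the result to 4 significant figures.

7.941

The single-stage factor is √(M_heavy/M_light), so 6 stages give [√(4.03/2.02)]^6 = (4.03/2.02)^(6/2).
= 1.99505^3 = 7.941.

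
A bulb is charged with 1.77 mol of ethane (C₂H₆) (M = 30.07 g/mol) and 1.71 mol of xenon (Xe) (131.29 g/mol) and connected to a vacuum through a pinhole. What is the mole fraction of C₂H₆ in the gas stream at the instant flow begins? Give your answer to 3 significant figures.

Rate_i ∝ x_i/√M_i (Graham's law weighted by mole fraction), so the effusate composition follows n_i/√M_i.
Mole fraction of C₂H₆ in the effusate = (n_C₂H₆/√M_C₂H₆) / (n_C₂H₆/√M_C₂H₆ + n_Xe/√M_Xe)
= (1.77/√30.07) / (1.77/√30.07 + 1.71/√131.29) = 0.3228/(0.3228 + 0.1492) = 0.684.

0.684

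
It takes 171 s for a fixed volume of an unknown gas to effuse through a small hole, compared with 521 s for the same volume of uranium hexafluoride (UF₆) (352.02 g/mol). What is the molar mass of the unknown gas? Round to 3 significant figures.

Since effusion rate ∝ 1/√M, t_X/t_UF₆ = √(M_X/M_UF₆).
171/521 = 0.3282 = √(M_X/352.02)
M_X = 352.02 × 0.3282² = 352.02 × 0.1077 = 37.9 g/mol

37.9 g/mol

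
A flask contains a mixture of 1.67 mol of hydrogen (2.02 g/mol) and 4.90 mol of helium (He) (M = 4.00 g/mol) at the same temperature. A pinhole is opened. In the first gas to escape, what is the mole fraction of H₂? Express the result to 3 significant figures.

0.324

Each component's effusion rate ∝ (its partial pressure)·(1/√M) ∝ n_i/√M_i.
x_H₂(eff) = (n_H₂/√M_H₂) / (n_H₂/√M_H₂ + n_He/√M_He)
= (1.67/√2.02) / (1.67/√2.02 + 4.90/√4.00) = 1.175/(1.175 + 2.450) = 0.324.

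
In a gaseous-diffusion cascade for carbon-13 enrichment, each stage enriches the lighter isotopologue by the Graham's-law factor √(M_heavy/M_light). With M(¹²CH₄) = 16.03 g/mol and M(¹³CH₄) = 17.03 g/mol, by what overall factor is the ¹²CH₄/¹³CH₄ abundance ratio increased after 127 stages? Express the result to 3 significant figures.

46.6

The single-stage factor is √(M_heavy/M_light), so 127 stages give [√(17.03/16.03)]^127 = (17.03/16.03)^(127/2).
= 1.06238^(127/2) = 46.6.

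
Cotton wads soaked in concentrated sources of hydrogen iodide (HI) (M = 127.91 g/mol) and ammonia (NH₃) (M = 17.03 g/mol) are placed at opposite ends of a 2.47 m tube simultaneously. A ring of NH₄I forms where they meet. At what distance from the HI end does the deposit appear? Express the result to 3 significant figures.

Graham's law gives d_HI/d_NH₃ = rate_HI/rate_NH₃ = √(M_NH₃/M_HI) = √(17.03/127.91) = 0.3649.
With d_HI + d_NH₃ = 2.47 m, d_NH₃ = 2.47/(1 + 0.3649) = 1.810 m.
d_HI = 2.47 − 1.810 = 0.660 m.

0.660 m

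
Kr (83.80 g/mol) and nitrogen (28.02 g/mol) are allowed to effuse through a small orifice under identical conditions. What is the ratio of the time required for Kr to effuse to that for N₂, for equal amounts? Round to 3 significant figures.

From Graham's law, t_Kr/t_N₂ = √(M_Kr/M_N₂) = √(83.80/28.02) = √2.991 = 1.73.

1.73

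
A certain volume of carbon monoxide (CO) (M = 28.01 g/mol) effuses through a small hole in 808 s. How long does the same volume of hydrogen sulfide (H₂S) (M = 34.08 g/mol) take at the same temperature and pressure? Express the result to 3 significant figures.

891 s

Graham's law gives t_H₂S/t_CO = √(M_H₂S/M_CO) = √(34.08/28.01) = √1.217 = 1.103.
So the time for H₂S is 808 × 1.103 = 891 s.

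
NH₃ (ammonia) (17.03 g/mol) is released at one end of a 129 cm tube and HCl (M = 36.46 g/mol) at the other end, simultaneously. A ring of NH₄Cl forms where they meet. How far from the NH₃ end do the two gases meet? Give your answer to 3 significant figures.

Graham's law gives d_NH₃/d_HCl = rate_NH₃/rate_HCl = √(M_HCl/M_NH₃) = √(36.46/17.03) = 1.463.
With d_NH₃ + d_HCl = 129 cm, d_HCl = 129/(1 + 1.463) = 52.37 cm.
d_NH₃ = 129 − 52.37 = 76.6 cm.

76.6 cm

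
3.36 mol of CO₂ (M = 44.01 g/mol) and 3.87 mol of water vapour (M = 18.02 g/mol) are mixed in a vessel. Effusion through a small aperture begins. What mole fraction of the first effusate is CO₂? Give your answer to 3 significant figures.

0.357

Each component's effusion rate ∝ (its partial pressure)·(1/√M) ∝ n_i/√M_i.
Mole fraction of CO₂ in the effusate = (n_CO₂/√M_CO₂) / (n_CO₂/√M_CO₂ + n_H₂O/√M_H₂O)
= (3.36/√44.01) / (3.36/√44.01 + 3.87/√18.02) = 0.5065/(0.5065 + 0.9117) = 0.357.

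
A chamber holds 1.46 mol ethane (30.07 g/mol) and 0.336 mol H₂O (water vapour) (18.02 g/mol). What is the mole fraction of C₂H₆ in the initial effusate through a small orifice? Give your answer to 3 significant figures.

Effusion rate of each component ∝ n_i/√M_i (partial pressure × 1/√M).
So x_C₂H₆ in the escaping gas = (n_C₂H₆/√M_C₂H₆) / Σ(n_i/√M_i)
= (1.46/√30.07) / (1.46/√30.07 + 0.336/√18.02) = 0.2662/(0.2662 + 0.07915) = 0.771.

0.771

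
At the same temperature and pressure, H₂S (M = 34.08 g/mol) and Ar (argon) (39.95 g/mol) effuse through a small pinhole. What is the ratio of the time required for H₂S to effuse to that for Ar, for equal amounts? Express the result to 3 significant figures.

0.924

Since effusion rate ∝ 1/√M, t_H₂S/t_Ar = √(M_H₂S/M_Ar) = √(34.08/39.95) = √0.8531 = 0.924.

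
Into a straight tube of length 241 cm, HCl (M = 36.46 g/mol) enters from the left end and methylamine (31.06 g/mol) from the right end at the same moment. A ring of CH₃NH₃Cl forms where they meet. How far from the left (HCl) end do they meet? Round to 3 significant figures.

Distances travelled in equal time are proportional to diffusion rates, so d_HCl/d_CH₃NH₂ = √(M_CH₃NH₂/M_HCl) = √(31.06/36.46) = 0.9230.
With d_HCl + d_CH₃NH₂ = 241 cm, d_CH₃NH₂ = 241/(1 + 0.9230) = 125.3 cm.
d_HCl = 241 − 125.3 = 116 cm.

116 cm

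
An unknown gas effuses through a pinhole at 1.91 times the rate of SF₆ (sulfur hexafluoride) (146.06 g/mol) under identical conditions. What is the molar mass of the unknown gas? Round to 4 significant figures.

40.04 g/mol

Since effusion rate ∝ 1/√M, rate_X/rate_SF₆ = √(M_SF₆/M_X).
1.91 = √(146.06/M_X)
M_X = 146.06 / 1.91² = 146.06 / 3.648 = 40.04 g/mol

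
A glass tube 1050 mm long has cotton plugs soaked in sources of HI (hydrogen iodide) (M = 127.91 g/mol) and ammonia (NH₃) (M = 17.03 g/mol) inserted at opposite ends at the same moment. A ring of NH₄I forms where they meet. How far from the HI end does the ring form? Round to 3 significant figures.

281 mm

Graham's law gives d_HI/d_NH₃ = rate_HI/rate_NH₃ = √(M_NH₃/M_HI) = √(17.03/127.91) = 0.3649.
With d_HI + d_NH₃ = 1050 mm, d_NH₃ = 1050/(1 + 0.3649) = 769.3 mm.
d_HI = 1050 − 769.3 = 281 mm.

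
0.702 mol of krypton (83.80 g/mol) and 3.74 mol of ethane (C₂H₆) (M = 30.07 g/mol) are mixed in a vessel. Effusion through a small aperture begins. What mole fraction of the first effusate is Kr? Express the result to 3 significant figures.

0.101

The effusion rate of species i is ∝ p_i/√M_i ∝ n_i/√M_i.
x_Kr(eff) = (n_Kr/√M_Kr) / (n_Kr/√M_Kr + n_C₂H₆/√M_C₂H₆)
= (0.702/√83.80) / (0.702/√83.80 + 3.74/√30.07) = 0.07669/(0.07669 + 0.6820) = 0.101.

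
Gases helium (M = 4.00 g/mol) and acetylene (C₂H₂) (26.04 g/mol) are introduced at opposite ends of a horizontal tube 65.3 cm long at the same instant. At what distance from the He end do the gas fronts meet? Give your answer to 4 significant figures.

46.91 cm

The fronts meet when d_He + d_C₂H₂ = L with d_He/d_C₂H₂ = √(M_C₂H₂/M_He) (Graham's law). Here √(M_C₂H₂/M_He) = √(26.04/4.00) = 2.551.
With d_He + d_C₂H₂ = 65.3 cm, d_C₂H₂ = 65.3/(1 + 2.551) = 18.39 cm.
d_He = 65.3 − 18.39 = 46.91 cm.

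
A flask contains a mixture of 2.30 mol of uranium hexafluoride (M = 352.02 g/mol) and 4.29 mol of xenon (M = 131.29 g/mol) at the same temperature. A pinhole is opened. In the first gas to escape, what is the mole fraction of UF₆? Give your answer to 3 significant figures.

0.247

Rate_i ∝ x_i/√M_i (Graham's law weighted by mole fraction), so the effusate composition follows n_i/√M_i.
So x_UF₆ in the escaping gas = (n_UF₆/√M_UF₆) / Σ(n_i/√M_i)
= (2.30/√352.02) / (2.30/√352.02 + 4.29/√131.29) = 0.1226/(0.1226 + 0.3744) = 0.247.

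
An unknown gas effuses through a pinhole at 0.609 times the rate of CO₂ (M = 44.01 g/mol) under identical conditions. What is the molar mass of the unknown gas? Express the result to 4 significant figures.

By Graham's law, rate_X/rate_CO₂ = √(M_CO₂/M_X).
0.609 = √(44.01/M_X)
M_X = 44.01 / 0.609² = 44.01 / 0.3709 = 118.7 g/mol

118.7 g/mol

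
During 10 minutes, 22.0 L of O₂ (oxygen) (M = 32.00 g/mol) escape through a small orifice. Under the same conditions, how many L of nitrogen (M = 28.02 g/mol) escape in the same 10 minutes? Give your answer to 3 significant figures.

Since effusion rate ∝ 1/√M, rate_N₂/rate_O₂ = √(M_O₂/M_N₂) = √(32.00/28.02) = √1.142 = 1.069.
So the volume for N₂ is 22.0 × 1.069 = 23.5 L.

23.5 L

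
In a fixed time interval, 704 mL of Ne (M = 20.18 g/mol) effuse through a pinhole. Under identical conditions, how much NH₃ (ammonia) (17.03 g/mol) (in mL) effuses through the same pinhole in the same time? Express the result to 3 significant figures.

From Graham's law, rate_NH₃/rate_Ne = √(M_Ne/M_NH₃) = √(20.18/17.03) = √1.185 = 1.089.
So the volume for NH₃ is 704 × 1.089 = 766 mL.

766 mL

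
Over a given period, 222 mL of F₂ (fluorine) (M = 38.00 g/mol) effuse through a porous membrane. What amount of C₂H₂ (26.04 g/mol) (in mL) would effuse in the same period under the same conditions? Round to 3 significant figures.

Graham's law gives rate_C₂H₂/rate_F₂ = √(M_F₂/M_C₂H₂) = √(38.00/26.04) = √1.459 = 1.208.
So the volume for C₂H₂ is 222 × 1.208 = 268 mL.

268 mL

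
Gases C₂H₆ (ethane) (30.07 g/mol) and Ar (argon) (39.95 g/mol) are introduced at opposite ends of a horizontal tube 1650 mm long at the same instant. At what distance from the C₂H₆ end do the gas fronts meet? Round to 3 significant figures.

883 mm

Distances travelled in equal time are proportional to diffusion rates, so d_C₂H₆/d_Ar = √(M_Ar/M_C₂H₆) = √(39.95/30.07) = 1.153.
With d_C₂H₆ + d_Ar = 1650 mm, d_Ar = 1650/(1 + 1.153) = 766.5 mm.
d_C₂H₆ = 1650 − 766.5 = 883 mm.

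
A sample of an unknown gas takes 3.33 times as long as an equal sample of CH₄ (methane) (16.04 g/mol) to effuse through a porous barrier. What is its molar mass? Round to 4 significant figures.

Graham's law gives t_X/t_CH₄ = √(M_X/M_CH₄).
3.33 = √(M_X/16.04)
M_X = 16.04 × 3.33² = 16.04 × 11.09 = 177.9 g/mol

177.9 g/mol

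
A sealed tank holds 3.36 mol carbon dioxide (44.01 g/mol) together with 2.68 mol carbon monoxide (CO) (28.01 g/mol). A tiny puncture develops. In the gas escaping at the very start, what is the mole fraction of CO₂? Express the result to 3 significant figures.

0.500

Each component's effusion rate ∝ (its partial pressure)·(1/√M) ∝ n_i/√M_i.
x_CO₂(eff) = (n_CO₂/√M_CO₂) / (n_CO₂/√M_CO₂ + n_CO/√M_CO)
= (3.36/√44.01) / (3.36/√44.01 + 2.68/√28.01) = 0.5065/(0.5065 + 0.5064) = 0.500.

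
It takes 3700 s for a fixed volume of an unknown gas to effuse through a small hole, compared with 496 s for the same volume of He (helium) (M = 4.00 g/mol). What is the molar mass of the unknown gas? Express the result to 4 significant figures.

222.6 g/mol

By Graham's law, t_X/t_He = √(M_X/M_He).
3700/496 = 7.460 = √(M_X/4.00)
M_X = 4.00 × 7.460² = 4.00 × 55.65 = 222.6 g/mol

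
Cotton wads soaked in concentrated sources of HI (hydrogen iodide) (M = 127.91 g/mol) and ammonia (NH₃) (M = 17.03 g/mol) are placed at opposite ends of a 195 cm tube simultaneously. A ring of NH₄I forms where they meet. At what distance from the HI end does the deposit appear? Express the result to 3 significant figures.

52.1 cm

Graham's law gives d_HI/d_NH₃ = rate_HI/rate_NH₃ = √(M_NH₃/M_HI) = √(17.03/127.91) = 0.3649.
With d_HI + d_NH₃ = 195 cm, d_NH₃ = 195/(1 + 0.3649) = 142.9 cm.
d_HI = 195 − 142.9 = 52.1 cm.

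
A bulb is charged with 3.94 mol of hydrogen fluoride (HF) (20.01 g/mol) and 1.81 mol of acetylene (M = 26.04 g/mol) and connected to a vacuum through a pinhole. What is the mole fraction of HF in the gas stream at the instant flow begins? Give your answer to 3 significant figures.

The effusion rate of species i is ∝ p_i/√M_i ∝ n_i/√M_i.
So x_HF in the escaping gas = (n_HF/√M_HF) / Σ(n_i/√M_i)
= (3.94/√20.01) / (3.94/√20.01 + 1.81/√26.04) = 0.8808/(0.8808 + 0.3547) = 0.713.

0.713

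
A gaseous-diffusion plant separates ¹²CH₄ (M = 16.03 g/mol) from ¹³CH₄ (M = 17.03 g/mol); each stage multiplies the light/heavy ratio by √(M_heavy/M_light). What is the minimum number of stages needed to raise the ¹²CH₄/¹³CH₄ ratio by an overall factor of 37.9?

With α = √(17.03/16.03) per stage, ln α = ½ ln(1.06238) = 0.03026.
Need α^N ≥ 37.9 ⇒ N ≥ ln(37.9) / ln α = 3.635 / 0.03026 = 120.13.
Rounding up, N = 121 stages.

121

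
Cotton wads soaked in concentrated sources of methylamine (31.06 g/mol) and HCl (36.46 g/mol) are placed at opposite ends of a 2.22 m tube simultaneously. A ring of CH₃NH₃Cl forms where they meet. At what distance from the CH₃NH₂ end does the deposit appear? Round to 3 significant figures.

1.15 m

Graham's law gives d_CH₃NH₂/d_HCl = rate_CH₃NH₂/rate_HCl = √(M_HCl/M_CH₃NH₂) = √(36.46/31.06) = 1.083.
With d_CH₃NH₂ + d_HCl = 2.22 m, d_HCl = 2.22/(1 + 1.083) = 1.066 m.
d_CH₃NH₂ = 2.22 − 1.066 = 1.15 m.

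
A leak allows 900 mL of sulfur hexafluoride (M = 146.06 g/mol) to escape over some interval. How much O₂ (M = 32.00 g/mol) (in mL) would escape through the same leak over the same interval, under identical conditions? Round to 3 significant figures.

1920 mL

Graham's law gives rate_O₂/rate_SF₆ = √(M_SF₆/M_O₂) = √(146.06/32.00) = √4.564 = 2.136.
So the volume for O₂ is 900 × 2.136 = 1920 mL.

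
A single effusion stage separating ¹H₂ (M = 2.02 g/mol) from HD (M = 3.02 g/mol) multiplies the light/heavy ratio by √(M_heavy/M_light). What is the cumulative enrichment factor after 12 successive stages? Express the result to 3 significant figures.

The single-stage factor is √(M_heavy/M_light), so 12 stages give [√(3.02/2.02)]^12 = (3.02/2.02)^(12/2).
= 1.49505^6 = 11.2.

11.2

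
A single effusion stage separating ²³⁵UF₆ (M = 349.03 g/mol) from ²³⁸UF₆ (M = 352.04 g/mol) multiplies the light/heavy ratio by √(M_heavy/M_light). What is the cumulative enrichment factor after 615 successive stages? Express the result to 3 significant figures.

Overall factor = α^615 with α = √(352.04/349.03), i.e. (352.04/349.03)^(615/2).
= 1.00862^(615/2) = 14.0.

14.0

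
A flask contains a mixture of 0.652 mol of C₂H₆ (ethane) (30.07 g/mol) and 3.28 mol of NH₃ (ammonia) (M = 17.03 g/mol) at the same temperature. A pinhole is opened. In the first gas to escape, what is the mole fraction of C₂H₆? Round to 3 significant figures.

0.130

The effusion rate of species i is ∝ p_i/√M_i ∝ n_i/√M_i.
x_C₂H₆(eff) = (n_C₂H₆/√M_C₂H₆) / (n_C₂H₆/√M_C₂H₆ + n_NH₃/√M_NH₃)
= (0.652/√30.07) / (0.652/√30.07 + 3.28/√17.03) = 0.1189/(0.1189 + 0.7948) = 0.130.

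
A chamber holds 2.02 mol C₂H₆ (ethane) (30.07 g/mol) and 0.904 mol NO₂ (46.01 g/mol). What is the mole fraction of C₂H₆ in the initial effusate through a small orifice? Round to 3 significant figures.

0.734

Effusion rate of each component ∝ n_i/√M_i (partial pressure × 1/√M).
So x_C₂H₆ in the escaping gas = (n_C₂H₆/√M_C₂H₆) / Σ(n_i/√M_i)
= (2.02/√30.07) / (2.02/√30.07 + 0.904/√46.01) = 0.3684/(0.3684 + 0.1333) = 0.734.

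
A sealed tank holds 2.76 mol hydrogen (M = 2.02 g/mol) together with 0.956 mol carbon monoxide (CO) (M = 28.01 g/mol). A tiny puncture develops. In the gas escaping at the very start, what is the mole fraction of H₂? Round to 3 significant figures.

0.915

Each component's effusion rate ∝ (its partial pressure)·(1/√M) ∝ n_i/√M_i.
So x_H₂ in the escaping gas = (n_H₂/√M_H₂) / Σ(n_i/√M_i)
= (2.76/√2.02) / (2.76/√2.02 + 0.956/√28.01) = 1.942/(1.942 + 0.1806) = 0.915.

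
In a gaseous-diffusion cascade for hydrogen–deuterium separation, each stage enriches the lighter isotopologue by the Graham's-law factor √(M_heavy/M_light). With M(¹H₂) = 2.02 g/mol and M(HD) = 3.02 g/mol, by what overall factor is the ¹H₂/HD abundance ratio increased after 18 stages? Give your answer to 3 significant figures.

Overall factor = α^18 with α = √(3.02/2.02), i.e. (3.02/2.02)^(18/2).
= 1.49505^9 = 37.3.

37.3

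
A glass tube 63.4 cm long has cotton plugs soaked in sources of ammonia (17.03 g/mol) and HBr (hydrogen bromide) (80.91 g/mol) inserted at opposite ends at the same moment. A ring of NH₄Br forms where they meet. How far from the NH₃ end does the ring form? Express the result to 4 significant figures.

43.46 cm

In equal time, each gas travels a distance ∝ its rate ∝ 1/√M, so d_NH₃/d_HBr = √(M_HBr/M_NH₃) = √(80.91/17.03) = 2.180.
With d_NH₃ + d_HBr = 63.4 cm, d_HBr = 63.4/(1 + 2.180) = 19.94 cm.
d_NH₃ = 63.4 − 19.94 = 43.46 cm.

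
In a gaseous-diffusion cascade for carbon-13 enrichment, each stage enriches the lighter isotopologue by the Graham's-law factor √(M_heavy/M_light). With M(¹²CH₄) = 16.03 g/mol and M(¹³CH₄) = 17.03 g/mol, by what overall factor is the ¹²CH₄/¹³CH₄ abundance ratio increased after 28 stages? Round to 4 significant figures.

2.333

Each stage multiplies the ratio by α = √(17.03/16.03), so after 28 stages the overall factor is α^28 = (17.03/16.03)^(28/2).
= 1.06238^14 = 2.333.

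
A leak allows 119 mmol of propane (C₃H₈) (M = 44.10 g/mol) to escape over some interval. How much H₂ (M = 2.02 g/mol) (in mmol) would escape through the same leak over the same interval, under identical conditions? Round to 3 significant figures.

By Graham's law, rate_H₂/rate_C₃H₈ = √(M_C₃H₈/M_H₂) = √(44.10/2.02) = √21.83 = 4.672.
So the amount for H₂ is 119 × 4.672 = 556 mmol.

556 mmol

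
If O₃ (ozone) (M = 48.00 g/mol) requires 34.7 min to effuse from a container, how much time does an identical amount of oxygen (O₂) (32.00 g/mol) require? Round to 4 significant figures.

28.33 min

Using Graham's law: t_O₂/t_O₃ = √(M_O₂/M_O₃) = √(32.00/48.00) = √0.6667 = 0.8165.
So the time for O₂ is 34.7 × 0.8165 = 28.33 min.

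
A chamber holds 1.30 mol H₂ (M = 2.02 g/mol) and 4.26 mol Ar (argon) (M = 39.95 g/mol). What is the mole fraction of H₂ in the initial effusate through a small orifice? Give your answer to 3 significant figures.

Effusion rate of each component ∝ n_i/√M_i (partial pressure × 1/√M).
x_H₂(eff) = (n_H₂/√M_H₂) / (n_H₂/√M_H₂ + n_Ar/√M_Ar)
= (1.30/√2.02) / (1.30/√2.02 + 4.26/√39.95) = 0.9147/(0.9147 + 0.6740) = 0.576.

0.576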